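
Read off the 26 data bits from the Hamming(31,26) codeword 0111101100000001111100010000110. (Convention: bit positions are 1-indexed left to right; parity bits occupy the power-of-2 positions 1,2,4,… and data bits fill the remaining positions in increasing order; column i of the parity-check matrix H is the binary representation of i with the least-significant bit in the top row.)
Parity bits occupy power-of-2 positions; data bits are at positions {3,5,6,7,9,10,11,12,13,14,15,17,18,19,20,21,22,23,24,25,26,27,28,29,30,31} (1-indexed).
Extract: c[3]=1 c[5]=1 c[6]=0 c[7]=1 c[9]=0 c[10]=0 c[11]=0 c[12]=0 c[13]=0 c[14]=0 c[15]=0 c[17]=1 c[18]=1 c[19]=1 c[20]=1 c[21]=0 c[22]=0 c[23]=0 c[24]=1 c[25]=0 c[26]=0 c[27]=0 c[28]=0 c[29]=1 c[30]=1 c[31]=0
Data = 11010000000111100010000110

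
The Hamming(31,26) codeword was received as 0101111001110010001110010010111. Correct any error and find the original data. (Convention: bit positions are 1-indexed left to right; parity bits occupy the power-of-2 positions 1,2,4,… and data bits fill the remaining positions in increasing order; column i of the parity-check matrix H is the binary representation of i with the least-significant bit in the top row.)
Syndrome s = H · r^T (mod 2), r = 0101111001110010001110010010111:
  s[0] = (1010101010101010101010101010101)·(0101111001110010001110010010111) mod 2 = 0+0+0+0+1+0+1+0+0+0+1+0+0+0+1+0+0+0+1+0+1+0+0+0+0+0+1+0+1+0+1 mod 2 = 1
  s[1] = (0110011001100110011001100110011)·(0101111001110010001110010010111) mod 2 = 0+1+0+0+0+1+1+0+0+1+1+0+0+0+1+0+0+0+1+0+0+0+0+0+0+0+1+0+0+1+1 mod 2 = 0
  s[2] = (0001111000011110000111100001111)·(0101111001110010001110010010111) mod 2 = 0+0+0+1+1+1+1+0+0+0+0+1+0+0+1+0+0+0+0+1+1+0+0+0+0+0+0+0+1+1+1 mod 2 = 1
  s[3] = (0000000111111110000000011111111)·(0101111001110010001110010010111) mod 2 = 0+0+0+0+0+0+0+0+0+1+1+1+0+0+1+0+0+0+0+0+0+0+0+1+0+0+1+0+1+1+1 mod 2 = 1
  s[4] = (0000000000000001111111111111111)·(0101111001110010001110010010111) mod 2 = 0+0+0+0+0+0+0+0+0+0+0+0+0+0+0+0+0+0+1+1+1+0+0+1+0+0+1+0+1+1+1 mod 2 = 0
Syndrome = 10110
Column 13 of H equals this syndrome → error at bit 13 (1-indexed).
Flip bit 13: 0101111001110010001110010010111 → 0101111001111010001110010010111
Extract data bits at positions {3,5,6,7,9,10,11,12,13,14,15,17,18,19,20,21,22,23,24,25,26,27,28,29,30,31}: 01110111101001110010010111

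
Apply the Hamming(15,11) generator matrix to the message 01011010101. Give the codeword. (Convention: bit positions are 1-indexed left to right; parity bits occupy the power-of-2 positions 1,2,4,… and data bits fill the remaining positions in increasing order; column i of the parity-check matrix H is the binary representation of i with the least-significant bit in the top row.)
Codeword c = d · G (mod 2), d = 01011010101:
  c[0] = d·G[:,0] = (01011010101)·(11011010101) mod 2 = 0+1+0+1+1+0+1+0+1+0+1 mod 2 = 0
  c[1] = d·G[:,1] = (01011010101)·(10110110011) mod 2 = 0+0+0+1+0+0+1+0+0+0+1 mod 2 = 1
  c[2] = d·G[:,2] = (01011010101)·(10000000000) mod 2 = 0+0+0+0+0+0+0+0+0+0+0 mod 2 = 0
  c[3] = d·G[:,3] = (01011010101)·(01110001111) mod 2 = 0+1+0+1+0+0+0+0+1+0+1 mod 2 = 0
  c[4] = d·G[:,4] = (01011010101)·(01000000000) mod 2 = 0+1+0+0+0+0+0+0+0+0+0 mod 2 = 1
  c[5] = d·G[:,5] = (01011010101)·(00100000000) mod 2 = 0+0+0+0+0+0+0+0+0+0+0 mod 2 = 0
  c[6] = d·G[:,6] = (01011010101)·(00010000000) mod 2 = 0+0+0+1+0+0+0+0+0+0+0 mod 2 = 1
  c[7] = d·G[:,7] = (01011010101)·(00001111111) mod 2 = 0+0+0+0+1+0+1+0+1+0+1 mod 2 = 0
  c[8] = d·G[:,8] = (01011010101)·(00001000000) mod 2 = 0+0+0+0+1+0+0+0+0+0+0 mod 2 = 1
  c[9] = d·G[:,9] = (01011010101)·(00000100000) mod 2 = 0+0+0+0+0+0+0+0+0+0+0 mod 2 = 0
  c[10] = d·G[:,10] = (01011010101)·(00000010000) mod 2 = 0+0+0+0+0+0+1+0+0+0+0 mod 2 = 1
  c[11] = d·G[:,11] = (01011010101)·(00000001000) mod 2 = 0+0+0+0+0+0+0+0+0+0+0 mod 2 = 0
  c[12] = d·G[:,12] = (01011010101)·(00000000100) mod 2 = 0+0+0+0+0+0+0+0+1+0+0 mod 2 = 1
  c[13] = d·G[:,13] = (01011010101)·(00000000010) mod 2 = 0+0+0+0+0+0+0+0+0+0+0 mod 2 = 0
  c[14] = d·G[:,14] = (01011010101)·(00000000001) mod 2 = 0+0+0+0+0+0+0+0+0+0+1 mod 2 = 1
Codeword = 010010101010101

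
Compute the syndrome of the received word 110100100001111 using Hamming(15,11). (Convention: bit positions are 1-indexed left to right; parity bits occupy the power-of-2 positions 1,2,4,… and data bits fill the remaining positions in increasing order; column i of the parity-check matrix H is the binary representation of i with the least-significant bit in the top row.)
Syndrome s = H · r^T (mod 2), r = 110100100001111:
  s[0] = (101010101010101)·(110100100001111) mod 2 = 1+0+0+0+0+0+1+0+0+0+0+0+1+0+1 mod 2 = 0
  s[1] = (011001100110011)·(110100100001111) mod 2 = 0+1+0+0+0+0+1+0+0+0+0+0+0+1+1 mod 2 = 0
  s[2] = (000111100001111)·(110100100001111) mod 2 = 0+0+0+1+0+0+1+0+0+0+0+1+1+1+1 mod 2 = 0
  s[3] = (000000011111111)·(110100100001111) mod 2 = 0+0+0+0+0+0+0+0+0+0+0+1+1+1+1 mod 2 = 0
Syndrome = 0000
s = 0: no error detected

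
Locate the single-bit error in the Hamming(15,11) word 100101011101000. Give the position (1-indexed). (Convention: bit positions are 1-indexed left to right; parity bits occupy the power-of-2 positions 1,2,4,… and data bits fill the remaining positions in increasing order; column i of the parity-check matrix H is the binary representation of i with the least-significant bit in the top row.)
Syndrome s = H · r^T (mod 2), r = 100101011101000:
  s[0] = (101010101010101)·(100101011101000) mod 2 = 1+0+0+0+0+0+0+0+1+0+0+0+0+0+0 mod 2 = 0
  s[1] = (011001100110011)·(100101011101000) mod 2 = 0+0+0+0+0+1+0+0+0+1+0+0+0+0+0 mod 2 = 0
  s[2] = (000111100001111)·(100101011101000) mod 2 = 0+0+0+1+0+1+0+0+0+0+0+1+0+0+0 mod 2 = 1
  s[3] = (000000011111111)·(100101011101000) mod 2 = 0+0+0+0+0+0+0+1+1+1+0+1+0+0+0 mod 2 = 0
Syndrome = 0010
Column i of H is the binary representation of i, so the syndrome is the binary index of the flipped bit.
Read s = 0010 with s[0] as LSB: 0·2^0 + 0·2^1 + 1·2^2 + 0·2^3 = 4.
Error is at bit position 4.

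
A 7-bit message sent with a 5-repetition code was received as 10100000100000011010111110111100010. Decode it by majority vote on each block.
Split into 5-bit blocks and majority-vote each:
  block 1 = 10100: 2 ones, 3 zeros → 0
  block 2 = 00010: 1 ones, 4 zeros → 0
  block 3 = 00000: 0 ones, 5 zeros → 0
  block 4 = 11010: 3 ones, 2 zeros → 1
  block 5 = 11111: 5 ones, 0 zeros → 1
  block 6 = 01111: 4 ones, 1 zeros → 1
  block 7 = 00010: 1 ones, 4 zeros → 0
Decoded = 0001110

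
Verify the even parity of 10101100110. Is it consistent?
Sum of all bits: 1+0+1+0+1+1+0+0+1+1+0 = 6; 6 mod 2 = 0. Result is 0 → valid parity.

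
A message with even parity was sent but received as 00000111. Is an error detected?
Sum of received bits: 0+0+0+0+0+1+1+1 = 3; 3 mod 2 = 1. Result is 1 ≠ 0 → error detected.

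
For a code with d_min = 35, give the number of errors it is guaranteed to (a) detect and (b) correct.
(a) Detection requires d_min ≥ e+1, so e ≤ d_min − 1 = 34.
(b) Correction requires d_min ≥ 2t+1, so t ≤ ⌊(d_min − 1)/2⌋ = ⌊34/2⌋ = 17.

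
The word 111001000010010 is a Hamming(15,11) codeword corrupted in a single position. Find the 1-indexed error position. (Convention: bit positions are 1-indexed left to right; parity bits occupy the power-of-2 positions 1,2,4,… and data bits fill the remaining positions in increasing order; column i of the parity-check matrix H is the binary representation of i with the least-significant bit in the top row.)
Syndrome s = H · r^T (mod 2), r = 111001000010010:
  s[0] = (101010101010101)·(111001000010010) mod 2 = 1+0+1+0+0+0+0+0+0+0+1+0+0+0+0 mod 2 = 1
  s[1] = (011001100110011)·(111001000010010) mod 2 = 0+1+1+0+0+1+0+0+0+0+1+0+0+1+0 mod 2 = 1
  s[2] = (000111100001111)·(111001000010010) mod 2 = 0+0+0+0+0+1+0+0+0+0+0+0+0+1+0 mod 2 = 0
  s[3] = (000000011111111)·(111001000010010) mod 2 = 0+0+0+0+0+0+0+0+0+0+1+0+0+1+0 mod 2 = 0
Syndrome = 1100
Column i of H is the binary representation of i, so the syndrome is the binary index of the flipped bit.
Read s = 1100 with s[0] as LSB: 1·2^0 + 1·2^1 + 0·2^2 + 0·2^3 = 3.
Error is at bit position 3.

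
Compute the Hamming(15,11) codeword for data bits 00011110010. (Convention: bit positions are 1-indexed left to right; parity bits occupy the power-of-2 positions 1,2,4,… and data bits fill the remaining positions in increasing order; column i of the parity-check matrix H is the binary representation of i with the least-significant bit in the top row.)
Codeword c = d · G (mod 2), d = 00011110010:
  c[0] = d·G[:,0] = (00011110010)·(11011010101) mod 2 = 0+0+0+1+1+0+1+0+0+0+0 mod 2 = 1
  c[1] = d·G[:,1] = (00011110010)·(10110110011) mod 2 = 0+0+0+1+0+1+1+0+0+1+0 mod 2 = 0
  c[2] = d·G[:,2] = (00011110010)·(10000000000) mod 2 = 0+0+0+0+0+0+0+0+0+0+0 mod 2 = 0
  c[3] = d·G[:,3] = (00011110010)·(01110001111) mod 2 = 0+0+0+1+0+0+0+0+0+1+0 mod 2 = 0
  c[4] = d·G[:,4] = (00011110010)·(01000000000) mod 2 = 0+0+0+0+0+0+0+0+0+0+0 mod 2 = 0
  c[5] = d·G[:,5] = (00011110010)·(00100000000) mod 2 = 0+0+0+0+0+0+0+0+0+0+0 mod 2 = 0
  c[6] = d·G[:,6] = (00011110010)·(00010000000) mod 2 = 0+0+0+1+0+0+0+0+0+0+0 mod 2 = 1
  c[7] = d·G[:,7] = (00011110010)·(00001111111) mod 2 = 0+0+0+0+1+1+1+0+0+1+0 mod 2 = 0
  c[8] = d·G[:,8] = (00011110010)·(00001000000) mod 2 = 0+0+0+0+1+0+0+0+0+0+0 mod 2 = 1
  c[9] = d·G[:,9] = (00011110010)·(00000100000) mod 2 = 0+0+0+0+0+1+0+0+0+0+0 mod 2 = 1
  c[10] = d·G[:,10] = (00011110010)·(00000010000) mod 2 = 0+0+0+0+0+0+1+0+0+0+0 mod 2 = 1
  c[11] = d·G[:,11] = (00011110010)·(00000001000) mod 2 = 0+0+0+0+0+0+0+0+0+0+0 mod 2 = 0
  c[12] = d·G[:,12] = (00011110010)·(00000000100) mod 2 = 0+0+0+0+0+0+0+0+0+0+0 mod 2 = 0
  c[13] = d·G[:,13] = (00011110010)·(00000000010) mod 2 = 0+0+0+0+0+0+0+0+0+1+0 mod 2 = 1
  c[14] = d·G[:,14] = (00011110010)·(00000000001) mod 2 = 0+0+0+0+0+0+0+0+0+0+0 mod 2 = 0
Codeword = 100000101110010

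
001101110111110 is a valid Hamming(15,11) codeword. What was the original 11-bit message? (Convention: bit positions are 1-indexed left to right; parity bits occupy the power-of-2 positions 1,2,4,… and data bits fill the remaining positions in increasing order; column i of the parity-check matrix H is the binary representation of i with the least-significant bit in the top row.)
Parity bits occupy power-of-2 positions; data bits are at positions {3,5,6,7,9,10,11,12,13,14,15} (1-indexed).
Extract: c[3]=1 c[5]=0 c[6]=1 c[7]=1 c[9]=0 c[10]=1 c[11]=1 c[12]=1 c[13]=1 c[14]=1 c[15]=0
Data = 10110111110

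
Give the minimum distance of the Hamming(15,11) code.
d_min = 3 (every single-error-correcting Hamming code has d_min = 3).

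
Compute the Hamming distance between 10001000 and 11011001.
XOR = 01010001, count of 1s = 3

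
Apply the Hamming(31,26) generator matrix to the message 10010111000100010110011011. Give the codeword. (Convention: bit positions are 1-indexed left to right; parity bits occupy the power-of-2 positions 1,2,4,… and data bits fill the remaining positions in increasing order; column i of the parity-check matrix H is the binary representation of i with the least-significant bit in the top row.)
Codeword c = d · G (mod 2), d = 10010111000100010110011011:
  c[0] = d·G[:,0] = (10010111000100010110011011)·(11011010101101010101010101) mod 2 = 1+0+0+1+0+0+1+0+0+0+0+1+0+0+0+1+0+1+0+0+0+1+0+0+0+1 mod 2 = 0
  c[1] = d·G[:,1] = (10010111000100010110011011)·(10110110011011001100110011) mod 2 = 1+0+0+1+0+1+1+0+0+0+0+0+0+0+0+0+0+1+0+0+0+1+0+0+1+1 mod 2 = 0
  c[2] = d·G[:,2] = (10010111000100010110011011)·(10000000000000000000000000) mod 2 = 1+0+0+0+0+0+0+0+0+0+0+0+0+0+0+0+0+0+0+0+0+0+0+0+0+0 mod 2 = 1
  c[3] = d·G[:,3] = (10010111000100010110011011)·(01110001111000111100001111) mod 2 = 0+0+0+1+0+0+0+1+0+0+0+0+0+0+0+1+0+1+0+0+0+0+1+0+1+1 mod 2 = 1
  c[4] = d·G[:,4] = (10010111000100010110011011)·(01000000000000000000000000) mod 2 = 0+0+0+0+0+0+0+0+0+0+0+0+0+0+0+0+0+0+0+0+0+0+0+0+0+0 mod 2 = 0
  c[5] = d·G[:,5] = (10010111000100010110011011)·(00100000000000000000000000) mod 2 = 0+0+0+0+0+0+0+0+0+0+0+0+0+0+0+0+0+0+0+0+0+0+0+0+0+0 mod 2 = 0
  c[6] = d·G[:,6] = (10010111000100010110011011)·(00010000000000000000000000) mod 2 = 0+0+0+1+0+0+0+0+0+0+0+0+0+0+0+0+0+0+0+0+0+0+0+0+0+0 mod 2 = 1
  c[7] = d·G[:,7] = (10010111000100010110011011)·(00001111111000000011111111) mod 2 = 0+0+0+0+0+1+1+1+0+0+0+0+0+0+0+0+0+0+1+0+0+1+1+0+1+1 mod 2 = 0
  c[8] = d·G[:,8] = (10010111000100010110011011)·(00001000000000000000000000) mod 2 = 0+0+0+0+0+0+0+0+0+0+0+0+0+0+0+0+0+0+0+0+0+0+0+0+0+0 mod 2 = 0
  c[9] = d·G[:,9] = (10010111000100010110011011)·(00000100000000000000000000) mod 2 = 0+0+0+0+0+1+0+0+0+0+0+0+0+0+0+0+0+0+0+0+0+0+0+0+0+0 mod 2 = 1
  c[10] = d·G[:,10] = (10010111000100010110011011)·(00000010000000000000000000) mod 2 = 0+0+0+0+0+0+1+0+0+0+0+0+0+0+0+0+0+0+0+0+0+0+0+0+0+0 mod 2 = 1
  c[11] = d·G[:,11] = (10010111000100010110011011)·(00000001000000000000000000) mod 2 = 0+0+0+0+0+0+0+1+0+0+0+0+0+0+0+0+0+0+0+0+0+0+0+0+0+0 mod 2 = 1
  c[12] = d·G[:,12] = (10010111000100010110011011)·(00000000100000000000000000) mod 2 = 0+0+0+0+0+0+0+0+0+0+0+0+0+0+0+0+0+0+0+0+0+0+0+0+0+0 mod 2 = 0
  c[13] = d·G[:,13] = (10010111000100010110011011)·(00000000010000000000000000) mod 2 = 0+0+0+0+0+0+0+0+0+0+0+0+0+0+0+0+0+0+0+0+0+0+0+0+0+0 mod 2 = 0
  c[14] = d·G[:,14] = (10010111000100010110011011)·(00000000001000000000000000) mod 2 = 0+0+0+0+0+0+0+0+0+0+0+0+0+0+0+0+0+0+0+0+0+0+0+0+0+0 mod 2 = 0
  c[15] = d·G[:,15] = (10010111000100010110011011)·(00000000000111111111111111) mod 2 = 0+0+0+0+0+0+0+0+0+0+0+1+0+0+0+1+0+1+1+0+0+1+1+0+1+1 mod 2 = 0
  c[16] = d·G[:,16] = (10010111000100010110011011)·(00000000000100000000000000) mod 2 = 0+0+0+0+0+0+0+0+0+0+0+1+0+0+0+0+0+0+0+0+0+0+0+0+0+0 mod 2 = 1
  c[17] = d·G[:,17] = (10010111000100010110011011)·(00000000000010000000000000) mod 2 = 0+0+0+0+0+0+0+0+0+0+0+0+0+0+0+0+0+0+0+0+0+0+0+0+0+0 mod 2 = 0
  c[18] = d·G[:,18] = (10010111000100010110011011)·(00000000000001000000000000) mod 2 = 0+0+0+0+0+0+0+0+0+0+0+0+0+0+0+0+0+0+0+0+0+0+0+0+0+0 mod 2 = 0
  c[19] = d·G[:,19] = (10010111000100010110011011)·(00000000000000100000000000) mod 2 = 0+0+0+0+0+0+0+0+0+0+0+0+0+0+0+0+0+0+0+0+0+0+0+0+0+0 mod 2 = 0
  c[20] = d·G[:,20] = (10010111000100010110011011)·(00000000000000010000000000) mod 2 = 0+0+0+0+0+0+0+0+0+0+0+0+0+0+0+1+0+0+0+0+0+0+0+0+0+0 mod 2 = 1
  c[21] = d·G[:,21] = (10010111000100010110011011)·(00000000000000001000000000) mod 2 = 0+0+0+0+0+0+0+0+0+0+0+0+0+0+0+0+0+0+0+0+0+0+0+0+0+0 mod 2 = 0
  c[22] = d·G[:,22] = (10010111000100010110011011)·(00000000000000000100000000) mod 2 = 0+0+0+0+0+0+0+0+0+0+0+0+0+0+0+0+0+1+0+0+0+0+0+0+0+0 mod 2 = 1
  c[23] = d·G[:,23] = (10010111000100010110011011)·(00000000000000000010000000) mod 2 = 0+0+0+0+0+0+0+0+0+0+0+0+0+0+0+0+0+0+1+0+0+0+0+0+0+0 mod 2 = 1
  c[24] = d·G[:,24] = (10010111000100010110011011)·(00000000000000000001000000) mod 2 = 0+0+0+0+0+0+0+0+0+0+0+0+0+0+0+0+0+0+0+0+0+0+0+0+0+0 mod 2 = 0
  c[25] = d·G[:,25] = (10010111000100010110011011)·(00000000000000000000100000) mod 2 = 0+0+0+0+0+0+0+0+0+0+0+0+0+0+0+0+0+0+0+0+0+0+0+0+0+0 mod 2 = 0
  c[26] = d·G[:,26] = (10010111000100010110011011)·(00000000000000000000010000) mod 2 = 0+0+0+0+0+0+0+0+0+0+0+0+0+0+0+0+0+0+0+0+0+1+0+0+0+0 mod 2 = 1
  c[27] = d·G[:,27] = (10010111000100010110011011)·(00000000000000000000001000) mod 2 = 0+0+0+0+0+0+0+0+0+0+0+0+0+0+0+0+0+0+0+0+0+0+1+0+0+0 mod 2 = 1
  c[28] = d·G[:,28] = (10010111000100010110011011)·(00000000000000000000000100) mod 2 = 0+0+0+0+0+0+0+0+0+0+0+0+0+0+0+0+0+0+0+0+0+0+0+0+0+0 mod 2 = 0
  c[29] = d·G[:,29] = (10010111000100010110011011)·(00000000000000000000000010) mod 2 = 0+0+0+0+0+0+0+0+0+0+0+0+0+0+0+0+0+0+0+0+0+0+0+0+1+0 mod 2 = 1
  c[30] = d·G[:,30] = (10010111000100010110011011)·(00000000000000000000000001) mod 2 = 0+0+0+0+0+0+0+0+0+0+0+0+0+0+0+0+0+0+0+0+0+0+0+0+0+1 mod 2 = 1
Codeword = 0011001001110000100010110011011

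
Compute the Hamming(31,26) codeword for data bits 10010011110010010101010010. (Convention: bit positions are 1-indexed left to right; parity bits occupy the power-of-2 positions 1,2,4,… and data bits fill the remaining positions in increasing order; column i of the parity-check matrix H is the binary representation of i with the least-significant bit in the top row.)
Codeword c = d · G (mod 2), d = 10010011110010010101010010:
  c[0] = d·G[:,0] = (10010011110010010101010010)·(11011010101101010101010101) mod 2 = 1+0+0+1+0+0+1+0+1+0+0+0+0+0+0+1+0+1+0+1+0+1+0+0+0+0 mod 2 = 0
  c[1] = d·G[:,1] = (10010011110010010101010010)·(10110110011011001100110011) mod 2 = 1+0+0+1+0+0+1+0+0+1+0+0+1+0+0+0+0+1+0+0+0+1+0+0+1+0 mod 2 = 0
  c[2] = d·G[:,2] = (10010011110010010101010010)·(10000000000000000000000000) mod 2 = 1+0+0+0+0+0+0+0+0+0+0+0+0+0+0+0+0+0+0+0+0+0+0+0+0+0 mod 2 = 1
  c[3] = d·G[:,3] = (10010011110010010101010010)·(01110001111000111100001111) mod 2 = 0+0+0+1+0+0+0+1+1+1+0+0+0+0+0+1+0+1+0+0+0+0+0+0+1+0 mod 2 = 1
  c[4] = d·G[:,4] = (10010011110010010101010010)·(01000000000000000000000000) mod 2 = 0+0+0+0+0+0+0+0+0+0+0+0+0+0+0+0+0+0+0+0+0+0+0+0+0+0 mod 2 = 0
  c[5] = d·G[:,5] = (10010011110010010101010010)·(00100000000000000000000000) mod 2 = 0+0+0+0+0+0+0+0+0+0+0+0+0+0+0+0+0+0+0+0+0+0+0+0+0+0 mod 2 = 0
  c[6] = d·G[:,6] = (10010011110010010101010010)·(00010000000000000000000000) mod 2 = 0+0+0+1+0+0+0+0+0+0+0+0+0+0+0+0+0+0+0+0+0+0+0+0+0+0 mod 2 = 1
  c[7] = d·G[:,7] = (10010011110010010101010010)·(00001111111000000011111111) mod 2 = 0+0+0+0+0+0+1+1+1+1+0+0+0+0+0+0+0+0+0+1+0+1+0+0+1+0 mod 2 = 1
  c[8] = d·G[:,8] = (10010011110010010101010010)·(00001000000000000000000000) mod 2 = 0+0+0+0+0+0+0+0+0+0+0+0+0+0+0+0+0+0+0+0+0+0+0+0+0+0 mod 2 = 0
  c[9] = d·G[:,9] = (10010011110010010101010010)·(00000100000000000000000000) mod 2 = 0+0+0+0+0+0+0+0+0+0+0+0+0+0+0+0+0+0+0+0+0+0+0+0+0+0 mod 2 = 0
  c[10] = d·G[:,10] = (10010011110010010101010010)·(00000010000000000000000000) mod 2 = 0+0+0+0+0+0+1+0+0+0+0+0+0+0+0+0+0+0+0+0+0+0+0+0+0+0 mod 2 = 1
  c[11] = d·G[:,11] = (10010011110010010101010010)·(00000001000000000000000000) mod 2 = 0+0+0+0+0+0+0+1+0+0+0+0+0+0+0+0+0+0+0+0+0+0+0+0+0+0 mod 2 = 1
  c[12] = d·G[:,12] = (10010011110010010101010010)·(00000000100000000000000000) mod 2 = 0+0+0+0+0+0+0+0+1+0+0+0+0+0+0+0+0+0+0+0+0+0+0+0+0+0 mod 2 = 1
  c[13] = d·G[:,13] = (10010011110010010101010010)·(00000000010000000000000000) mod 2 = 0+0+0+0+0+0+0+0+0+1+0+0+0+0+0+0+0+0+0+0+0+0+0+0+0+0 mod 2 = 1
  c[14] = d·G[:,14] = (10010011110010010101010010)·(00000000001000000000000000) mod 2 = 0+0+0+0+0+0+0+0+0+0+0+0+0+0+0+0+0+0+0+0+0+0+0+0+0+0 mod 2 = 0
  c[15] = d·G[:,15] = (10010011110010010101010010)·(00000000000111111111111111) mod 2 = 0+0+0+0+0+0+0+0+0+0+0+0+1+0+0+1+0+1+0+1+0+1+0+0+1+0 mod 2 = 0
  c[16] = d·G[:,16] = (10010011110010010101010010)·(00000000000100000000000000) mod 2 = 0+0+0+0+0+0+0+0+0+0+0+0+0+0+0+0+0+0+0+0+0+0+0+0+0+0 mod 2 = 0
  c[17] = d·G[:,17] = (10010011110010010101010010)·(00000000000010000000000000) mod 2 = 0+0+0+0+0+0+0+0+0+0+0+0+1+0+0+0+0+0+0+0+0+0+0+0+0+0 mod 2 = 1
  c[18] = d·G[:,18] = (10010011110010010101010010)·(00000000000001000000000000) mod 2 = 0+0+0+0+0+0+0+0+0+0+0+0+0+0+0+0+0+0+0+0+0+0+0+0+0+0 mod 2 = 0
  c[19] = d·G[:,19] = (10010011110010010101010010)·(00000000000000100000000000) mod 2 = 0+0+0+0+0+0+0+0+0+0+0+0+0+0+0+0+0+0+0+0+0+0+0+0+0+0 mod 2 = 0
  c[20] = d·G[:,20] = (10010011110010010101010010)·(00000000000000010000000000) mod 2 = 0+0+0+0+0+0+0+0+0+0+0+0+0+0+0+1+0+0+0+0+0+0+0+0+0+0 mod 2 = 1
  c[21] = d·G[:,21] = (10010011110010010101010010)·(00000000000000001000000000) mod 2 = 0+0+0+0+0+0+0+0+0+0+0+0+0+0+0+0+0+0+0+0+0+0+0+0+0+0 mod 2 = 0
  c[22] = d·G[:,22] = (10010011110010010101010010)·(00000000000000000100000000) mod 2 = 0+0+0+0+0+0+0+0+0+0+0+0+0+0+0+0+0+1+0+0+0+0+0+0+0+0 mod 2 = 1
  c[23] = d·G[:,23] = (10010011110010010101010010)·(00000000000000000010000000) mod 2 = 0+0+0+0+0+0+0+0+0+0+0+0+0+0+0+0+0+0+0+0+0+0+0+0+0+0 mod 2 = 0
  c[24] = d·G[:,24] = (10010011110010010101010010)·(00000000000000000001000000) mod 2 = 0+0+0+0+0+0+0+0+0+0+0+0+0+0+0+0+0+0+0+1+0+0+0+0+0+0 mod 2 = 1
  c[25] = d·G[:,25] = (10010011110010010101010010)·(00000000000000000000100000) mod 2 = 0+0+0+0+0+0+0+0+0+0+0+0+0+0+0+0+0+0+0+0+0+0+0+0+0+0 mod 2 = 0
  c[26] = d·G[:,26] = (10010011110010010101010010)·(00000000000000000000010000) mod 2 = 0+0+0+0+0+0+0+0+0+0+0+0+0+0+0+0+0+0+0+0+0+1+0+0+0+0 mod 2 = 1
  c[27] = d·G[:,27] = (10010011110010010101010010)·(00000000000000000000001000) mod 2 = 0+0+0+0+0+0+0+0+0+0+0+0+0+0+0+0+0+0+0+0+0+0+0+0+0+0 mod 2 = 0
  c[28] = d·G[:,28] = (10010011110010010101010010)·(00000000000000000000000100) mod 2 = 0+0+0+0+0+0+0+0+0+0+0+0+0+0+0+0+0+0+0+0+0+0+0+0+0+0 mod 2 = 0
  c[29] = d·G[:,29] = (10010011110010010101010010)·(00000000000000000000000010) mod 2 = 0+0+0+0+0+0+0+0+0+0+0+0+0+0+0+0+0+0+0+0+0+0+0+0+1+0 mod 2 = 1
  c[30] = d·G[:,30] = (10010011110010010101010010)·(00000000000000000000000001) mod 2 = 0+0+0+0+0+0+0+0+0+0+0+0+0+0+0+0+0+0+0+0+0+0+0+0+0+0 mod 2 = 0
Codeword = 0011001100111100010010101010010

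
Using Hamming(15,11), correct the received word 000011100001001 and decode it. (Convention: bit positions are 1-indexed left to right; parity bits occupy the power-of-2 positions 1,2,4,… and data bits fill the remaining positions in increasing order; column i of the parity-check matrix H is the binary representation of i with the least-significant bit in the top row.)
Syndrome s = H · r^T (mod 2), r = 000011100001001:
  s[0] = (101010101010101)·(000011100001001) mod 2 = 0+0+0+0+1+0+1+0+0+0+0+0+0+0+1 mod 2 = 1
  s[1] = (011001100110011)·(000011100001001) mod 2 = 0+0+0+0+0+1+1+0+0+0+0+0+0+0+1 mod 2 = 1
  s[2] = (000111100001111)·(000011100001001) mod 2 = 0+0+0+0+1+1+1+0+0+0+0+1+0+0+1 mod 2 = 1
  s[3] = (000000011111111)·(000011100001001) mod 2 = 0+0+0+0+0+0+0+0+0+0+0+1+0+0+1 mod 2 = 0
Syndrome = 1110
Column 7 of H equals this syndrome → error at bit 7 (1-indexed).
Flip bit 7: 000011100001001 → 000011000001001
Extract data bits at positions {3,5,6,7,9,10,11,12,13,14,15}: 01100001001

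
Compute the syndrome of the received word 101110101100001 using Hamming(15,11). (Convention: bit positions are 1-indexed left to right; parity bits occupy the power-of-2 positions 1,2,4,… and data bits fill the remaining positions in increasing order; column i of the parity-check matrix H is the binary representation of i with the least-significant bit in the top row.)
Syndrome s = H · r^T (mod 2), r = 101110101100001:
  s[0] = (101010101010101)·(101110101100001) mod 2 = 1+0+1+0+1+0+1+0+1+0+0+0+0+0+1 mod 2 = 0
  s[1] = (011001100110011)·(101110101100001) mod 2 = 0+0+1+0+0+0+1+0+0+1+0+0+0+0+1 mod 2 = 0
  s[2] = (000111100001111)·(101110101100001) mod 2 = 0+0+0+1+1+0+1+0+0+0+0+0+0+0+1 mod 2 = 0
  s[3] = (000000011111111)·(101110101100001) mod 2 = 0+0+0+0+0+0+0+0+1+1+0+0+0+0+1 mod 2 = 1
Syndrome = 0001
Non-zero syndrome: error at position 8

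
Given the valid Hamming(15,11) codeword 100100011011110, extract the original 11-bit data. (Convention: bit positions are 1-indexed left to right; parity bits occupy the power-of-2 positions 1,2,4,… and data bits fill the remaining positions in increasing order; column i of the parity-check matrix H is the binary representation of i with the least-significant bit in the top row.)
Parity bits occupy power-of-2 positions; data bits are at positions {3,5,6,7,9,10,11,12,13,14,15} (1-indexed).
Extract: c[3]=0 c[5]=0 c[6]=0 c[7]=0 c[9]=1 c[10]=0 c[11]=1 c[12]=1 c[13]=1 c[14]=1 c[15]=0
Data = 00001011110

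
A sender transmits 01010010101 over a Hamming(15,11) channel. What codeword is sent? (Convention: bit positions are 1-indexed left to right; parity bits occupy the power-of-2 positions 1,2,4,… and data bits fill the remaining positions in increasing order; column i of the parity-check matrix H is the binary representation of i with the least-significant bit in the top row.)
Codeword c = d · G (mod 2), d = 01010010101:
  c[0] = d·G[:,0] = (01010010101)·(11011010101) mod 2 = 0+1+0+1+0+0+1+0+1+0+1 mod 2 = 1
  c[1] = d·G[:,1] = (01010010101)·(10110110011) mod 2 = 0+0+0+1+0+0+1+0+0+0+1 mod 2 = 1
  c[2] = d·G[:,2] = (01010010101)·(10000000000) mod 2 = 0+0+0+0+0+0+0+0+0+0+0 mod 2 = 0
  c[3] = d·G[:,3] = (01010010101)·(01110001111) mod 2 = 0+1+0+1+0+0+0+0+1+0+1 mod 2 = 0
  c[4] = d·G[:,4] = (01010010101)·(01000000000) mod 2 = 0+1+0+0+0+0+0+0+0+0+0 mod 2 = 1
  c[5] = d·G[:,5] = (01010010101)·(00100000000) mod 2 = 0+0+0+0+0+0+0+0+0+0+0 mod 2 = 0
  c[6] = d·G[:,6] = (01010010101)·(00010000000) mod 2 = 0+0+0+1+0+0+0+0+0+0+0 mod 2 = 1
  c[7] = d·G[:,7] = (01010010101)·(00001111111) mod 2 = 0+0+0+0+0+0+1+0+1+0+1 mod 2 = 1
  c[8] = d·G[:,8] = (01010010101)·(00001000000) mod 2 = 0+0+0+0+0+0+0+0+0+0+0 mod 2 = 0
  c[9] = d·G[:,9] = (01010010101)·(00000100000) mod 2 = 0+0+0+0+0+0+0+0+0+0+0 mod 2 = 0
  c[10] = d·G[:,10] = (01010010101)·(00000010000) mod 2 = 0+0+0+0+0+0+1+0+0+0+0 mod 2 = 1
  c[11] = d·G[:,11] = (01010010101)·(00000001000) mod 2 = 0+0+0+0+0+0+0+0+0+0+0 mod 2 = 0
  c[12] = d·G[:,12] = (01010010101)·(00000000100) mod 2 = 0+0+0+0+0+0+0+0+1+0+0 mod 2 = 1
  c[13] = d·G[:,13] = (01010010101)·(00000000010) mod 2 = 0+0+0+0+0+0+0+0+0+0+0 mod 2 = 0
  c[14] = d·G[:,14] = (01010010101)·(00000000001) mod 2 = 0+0+0+0+0+0+0+0+0+0+1 mod 2 = 1
Codeword = 110010110010101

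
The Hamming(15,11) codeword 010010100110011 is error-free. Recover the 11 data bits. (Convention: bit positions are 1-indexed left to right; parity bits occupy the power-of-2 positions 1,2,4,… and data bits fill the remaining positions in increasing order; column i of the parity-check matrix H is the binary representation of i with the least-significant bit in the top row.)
Parity bits occupy power-of-2 positions; data bits are at positions {3,5,6,7,9,10,11,12,13,14,15} (1-indexed).
Extract: c[3]=0 c[5]=1 c[6]=0 c[7]=1 c[9]=0 c[10]=1 c[11]=1 c[12]=0 c[13]=0 c[14]=1 c[15]=1
Data = 01010110011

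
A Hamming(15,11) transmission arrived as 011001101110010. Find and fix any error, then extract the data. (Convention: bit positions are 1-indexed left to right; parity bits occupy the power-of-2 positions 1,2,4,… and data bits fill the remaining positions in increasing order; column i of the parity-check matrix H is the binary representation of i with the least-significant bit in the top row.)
Syndrome s = H · r^T (mod 2), r = 011001101110010:
  s[0] = (101010101010101)·(011001101110010) mod 2 = 0+0+1+0+0+0+1+0+1+0+1+0+0+0+0 mod 2 = 0
  s[1] = (011001100110011)·(011001101110010) mod 2 = 0+1+1+0+0+1+1+0+0+1+1+0+0+1+0 mod 2 = 1
  s[2] = (000111100001111)·(011001101110010) mod 2 = 0+0+0+0+0+1+1+0+0+0+0+0+0+1+0 mod 2 = 1
  s[3] = (000000011111111)·(011001101110010) mod 2 = 0+0+0+0+0+0+0+0+1+1+1+0+0+1+0 mod 2 = 0
Syndrome = 0110
Column 6 of H equals this syndrome → error at bit 6 (1-indexed).
Flip bit 6: 011001101110010 → 011000101110010
Extract data bits at positions {3,5,6,7,9,10,11,12,13,14,15}: 10011110010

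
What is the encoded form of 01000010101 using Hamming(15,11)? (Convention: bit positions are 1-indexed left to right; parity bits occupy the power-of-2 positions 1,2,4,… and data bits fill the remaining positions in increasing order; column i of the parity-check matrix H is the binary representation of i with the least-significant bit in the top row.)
Codeword c = d · G (mod 2), d = 01000010101:
  c[0] = d·G[:,0] = (01000010101)·(11011010101) mod 2 = 0+1+0+0+0+0+1+0+1+0+1 mod 2 = 0
  c[1] = d·G[:,1] = (01000010101)·(10110110011) mod 2 = 0+0+0+0+0+0+1+0+0+0+1 mod 2 = 0
  c[2] = d·G[:,2] = (01000010101)·(10000000000) mod 2 = 0+0+0+0+0+0+0+0+0+0+0 mod 2 = 0
  c[3] = d·G[:,3] = (01000010101)·(01110001111) mod 2 = 0+1+0+0+0+0+0+0+1+0+1 mod 2 = 1
  c[4] = d·G[:,4] = (01000010101)·(01000000000) mod 2 = 0+1+0+0+0+0+0+0+0+0+0 mod 2 = 1
  c[5] = d·G[:,5] = (01000010101)·(00100000000) mod 2 = 0+0+0+0+0+0+0+0+0+0+0 mod 2 = 0
  c[6] = d·G[:,6] = (01000010101)·(00010000000) mod 2 = 0+0+0+0+0+0+0+0+0+0+0 mod 2 = 0
  c[7] = d·G[:,7] = (01000010101)·(00001111111) mod 2 = 0+0+0+0+0+0+1+0+1+0+1 mod 2 = 1
  c[8] = d·G[:,8] = (01000010101)·(00001000000) mod 2 = 0+0+0+0+0+0+0+0+0+0+0 mod 2 = 0
  c[9] = d·G[:,9] = (01000010101)·(00000100000) mod 2 = 0+0+0+0+0+0+0+0+0+0+0 mod 2 = 0
  c[10] = d·G[:,10] = (01000010101)·(00000010000) mod 2 = 0+0+0+0+0+0+1+0+0+0+0 mod 2 = 1
  c[11] = d·G[:,11] = (01000010101)·(00000001000) mod 2 = 0+0+0+0+0+0+0+0+0+0+0 mod 2 = 0
  c[12] = d·G[:,12] = (01000010101)·(00000000100) mod 2 = 0+0+0+0+0+0+0+0+1+0+0 mod 2 = 1
  c[13] = d·G[:,13] = (01000010101)·(00000000010) mod 2 = 0+0+0+0+0+0+0+0+0+0+0 mod 2 = 0
  c[14] = d·G[:,14] = (01000010101)·(00000000001) mod 2 = 0+0+0+0+0+0+0+0+0+0+1 mod 2 = 1
Codeword = 000110010010101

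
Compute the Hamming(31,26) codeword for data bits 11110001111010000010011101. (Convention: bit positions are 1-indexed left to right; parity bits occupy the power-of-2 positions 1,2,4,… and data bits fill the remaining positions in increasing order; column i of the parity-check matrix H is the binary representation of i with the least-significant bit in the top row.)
Codeword c = d · G (mod 2), d = 11110001111010000010011101:
  c[0] = d·G[:,0] = (11110001111010000010011101)·(11011010101101010101010101) mod 2 = 1+1+0+1+0+0+0+0+1+0+1+0+0+0+0+0+0+0+0+0+0+1+0+1+0+1 mod 2 = 0
  c[1] = d·G[:,1] = (11110001111010000010011101)·(10110110011011001100110011) mod 2 = 1+0+1+1+0+0+0+0+0+1+1+0+1+0+0+0+0+0+0+0+0+1+0+0+0+1 mod 2 = 0
  c[2] = d·G[:,2] = (11110001111010000010011101)·(10000000000000000000000000) mod 2 = 1+0+0+0+0+0+0+0+0+0+0+0+0+0+0+0+0+0+0+0+0+0+0+0+0+0 mod 2 = 1
  c[3] = d·G[:,3] = (11110001111010000010011101)·(01110001111000111100001111) mod 2 = 0+1+1+1+0+0+0+1+1+1+1+0+0+0+0+0+0+0+0+0+0+0+1+1+0+1 mod 2 = 0
  c[4] = d·G[:,4] = (11110001111010000010011101)·(01000000000000000000000000) mod 2 = 0+1+0+0+0+0+0+0+0+0+0+0+0+0+0+0+0+0+0+0+0+0+0+0+0+0 mod 2 = 1
  c[5] = d·G[:,5] = (11110001111010000010011101)·(00100000000000000000000000) mod 2 = 0+0+1+0+0+0+0+0+0+0+0+0+0+0+0+0+0+0+0+0+0+0+0+0+0+0 mod 2 = 1
  c[6] = d·G[:,6] = (11110001111010000010011101)·(00010000000000000000000000) mod 2 = 0+0+0+1+0+0+0+0+0+0+0+0+0+0+0+0+0+0+0+0+0+0+0+0+0+0 mod 2 = 1
  c[7] = d·G[:,7] = (11110001111010000010011101)·(00001111111000000011111111) mod 2 = 0+0+0+0+0+0+0+1+1+1+1+0+0+0+0+0+0+0+1+0+0+1+1+1+0+1 mod 2 = 1
  c[8] = d·G[:,8] = (11110001111010000010011101)·(00001000000000000000000000) mod 2 = 0+0+0+0+0+0+0+0+0+0+0+0+0+0+0+0+0+0+0+0+0+0+0+0+0+0 mod 2 = 0
  c[9] = d·G[:,9] = (11110001111010000010011101)·(00000100000000000000000000) mod 2 = 0+0+0+0+0+0+0+0+0+0+0+0+0+0+0+0+0+0+0+0+0+0+0+0+0+0 mod 2 = 0
  c[10] = d·G[:,10] = (11110001111010000010011101)·(00000010000000000000000000) mod 2 = 0+0+0+0+0+0+0+0+0+0+0+0+0+0+0+0+0+0+0+0+0+0+0+0+0+0 mod 2 = 0
  c[11] = d·G[:,11] = (11110001111010000010011101)·(00000001000000000000000000) mod 2 = 0+0+0+0+0+0+0+1+0+0+0+0+0+0+0+0+0+0+0+0+0+0+0+0+0+0 mod 2 = 1
  c[12] = d·G[:,12] = (11110001111010000010011101)·(00000000100000000000000000) mod 2 = 0+0+0+0+0+0+0+0+1+0+0+0+0+0+0+0+0+0+0+0+0+0+0+0+0+0 mod 2 = 1
  c[13] = d·G[:,13] = (11110001111010000010011101)·(00000000010000000000000000) mod 2 = 0+0+0+0+0+0+0+0+0+1+0+0+0+0+0+0+0+0+0+0+0+0+0+0+0+0 mod 2 = 1
  c[14] = d·G[:,14] = (11110001111010000010011101)·(00000000001000000000000000) mod 2 = 0+0+0+0+0+0+0+0+0+0+1+0+0+0+0+0+0+0+0+0+0+0+0+0+0+0 mod 2 = 1
  c[15] = d·G[:,15] = (11110001111010000010011101)·(00000000000111111111111111) mod 2 = 0+0+0+0+0+0+0+0+0+0+0+0+1+0+0+0+0+0+1+0+0+1+1+1+0+1 mod 2 = 0
  c[16] = d·G[:,16] = (11110001111010000010011101)·(00000000000100000000000000) mod 2 = 0+0+0+0+0+0+0+0+0+0+0+0+0+0+0+0+0+0+0+0+0+0+0+0+0+0 mod 2 = 0
  c[17] = d·G[:,17] = (11110001111010000010011101)·(00000000000010000000000000) mod 2 = 0+0+0+0+0+0+0+0+0+0+0+0+1+0+0+0+0+0+0+0+0+0+0+0+0+0 mod 2 = 1
  c[18] = d·G[:,18] = (11110001111010000010011101)·(00000000000001000000000000) mod 2 = 0+0+0+0+0+0+0+0+0+0+0+0+0+0+0+0+0+0+0+0+0+0+0+0+0+0 mod 2 = 0
  c[19] = d·G[:,19] = (11110001111010000010011101)·(00000000000000100000000000) mod 2 = 0+0+0+0+0+0+0+0+0+0+0+0+0+0+0+0+0+0+0+0+0+0+0+0+0+0 mod 2 = 0
  c[20] = d·G[:,20] = (11110001111010000010011101)·(00000000000000010000000000) mod 2 = 0+0+0+0+0+0+0+0+0+0+0+0+0+0+0+0+0+0+0+0+0+0+0+0+0+0 mod 2 = 0
  c[21] = d·G[:,21] = (11110001111010000010011101)·(00000000000000001000000000) mod 2 = 0+0+0+0+0+0+0+0+0+0+0+0+0+0+0+0+0+0+0+0+0+0+0+0+0+0 mod 2 = 0
  c[22] = d·G[:,22] = (11110001111010000010011101)·(00000000000000000100000000) mod 2 = 0+0+0+0+0+0+0+0+0+0+0+0+0+0+0+0+0+0+0+0+0+0+0+0+0+0 mod 2 = 0
  c[23] = d·G[:,23] = (11110001111010000010011101)·(00000000000000000010000000) mod 2 = 0+0+0+0+0+0+0+0+0+0+0+0+0+0+0+0+0+0+1+0+0+0+0+0+0+0 mod 2 = 1
  c[24] = d·G[:,24] = (11110001111010000010011101)·(00000000000000000001000000) mod 2 = 0+0+0+0+0+0+0+0+0+0+0+0+0+0+0+0+0+0+0+0+0+0+0+0+0+0 mod 2 = 0
  c[25] = d·G[:,25] = (11110001111010000010011101)·(00000000000000000000100000) mod 2 = 0+0+0+0+0+0+0+0+0+0+0+0+0+0+0+0+0+0+0+0+0+0+0+0+0+0 mod 2 = 0
  c[26] = d·G[:,26] = (11110001111010000010011101)·(00000000000000000000010000) mod 2 = 0+0+0+0+0+0+0+0+0+0+0+0+0+0+0+0+0+0+0+0+0+1+0+0+0+0 mod 2 = 1
  c[27] = d·G[:,27] = (11110001111010000010011101)·(00000000000000000000001000) mod 2 = 0+0+0+0+0+0+0+0+0+0+0+0+0+0+0+0+0+0+0+0+0+0+1+0+0+0 mod 2 = 1
  c[28] = d·G[:,28] = (11110001111010000010011101)·(00000000000000000000000100) mod 2 = 0+0+0+0+0+0+0+0+0+0+0+0+0+0+0+0+0+0+0+0+0+0+0+1+0+0 mod 2 = 1
  c[29] = d·G[:,29] = (11110001111010000010011101)·(00000000000000000000000010) mod 2 = 0+0+0+0+0+0+0+0+0+0+0+0+0+0+0+0+0+0+0+0+0+0+0+0+0+0 mod 2 = 0
  c[30] = d·G[:,30] = (11110001111010000010011101)·(00000000000000000000000001) mod 2 = 0+0+0+0+0+0+0+0+0+0+0+0+0+0+0+0+0+0+0+0+0+0+0+0+0+1 mod 2 = 1
Codeword = 0010111100011110010000010011101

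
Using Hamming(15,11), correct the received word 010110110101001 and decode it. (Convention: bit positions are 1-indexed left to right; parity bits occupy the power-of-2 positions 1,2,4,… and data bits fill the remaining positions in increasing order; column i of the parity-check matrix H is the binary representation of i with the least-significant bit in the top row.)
Syndrome s = H · r^T (mod 2), r = 010110110101001:
  s[0] = (101010101010101)·(010110110101001) mod 2 = 0+0+0+0+1+0+1+0+0+0+0+0+0+0+1 mod 2 = 1
  s[1] = (011001100110011)·(010110110101001) mod 2 = 0+1+0+0+0+0+1+0+0+1+0+0+0+0+1 mod 2 = 0
  s[2] = (000111100001111)·(010110110101001) mod 2 = 0+0+0+1+1+0+1+0+0+0+0+1+0+0+1 mod 2 = 1
  s[3] = (000000011111111)·(010110110101001) mod 2 = 0+0+0+0+0+0+0+1+0+1+0+1+0+0+1 mod 2 = 0
Syndrome = 1010
Column 5 of H equals this syndrome → error at bit 5 (1-indexed).
Flip bit 5: 010110110101001 → 010100110101001
Extract data bits at positions {3,5,6,7,9,10,11,12,13,14,15}: 00010101001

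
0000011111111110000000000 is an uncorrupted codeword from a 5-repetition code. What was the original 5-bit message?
Split into 5-bit blocks: 00000 11111 11111 00000 00000
Data = 01100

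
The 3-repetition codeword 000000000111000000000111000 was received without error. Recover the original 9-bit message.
Split into 3-bit blocks: 000 000 000 111 000 000 000 111 000
Data = 000100010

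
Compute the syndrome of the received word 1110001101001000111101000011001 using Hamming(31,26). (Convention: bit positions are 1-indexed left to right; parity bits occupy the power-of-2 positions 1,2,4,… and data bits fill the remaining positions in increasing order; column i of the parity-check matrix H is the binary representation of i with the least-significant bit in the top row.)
Syndrome s = H · r^T (mod 2), r = 1110001101001000111101000011001:
  s[0] = (1010101010101010101010101010101)·(1110001101001000111101000011001) mod 2 = 1+0+1+0+0+0+1+0+0+0+0+0+1+0+0+0+1+0+1+0+0+0+0+0+0+0+1+0+0+0+1 mod 2 = 0
  s[1] = (0110011001100110011001100110011)·(1110001101001000111101000011001) mod 2 = 0+1+1+0+0+0+1+0+0+1+0+0+0+0+0+0+0+1+1+0+0+1+0+0+0+0+1+0+0+0+1 mod 2 = 1
  s[2] = (0001111000011110000111100001111)·(1110001101001000111101000011001) mod 2 = 0+0+0+0+0+0+1+0+0+0+0+0+1+0+0+0+0+0+0+1+0+1+0+0+0+0+0+1+0+0+1 mod 2 = 0
  s[3] = (0000000111111110000000011111111)·(1110001101001000111101000011001) mod 2 = 0+0+0+0+0+0+0+1+0+1+0+0+1+0+0+0+0+0+0+0+0+0+0+0+0+0+1+1+0+0+1 mod 2 = 0
  s[4] = (0000000000000001111111111111111)·(1110001101001000111101000011001) mod 2 = 0+0+0+0+0+0+0+0+0+0+0+0+0+0+0+0+1+1+1+1+0+1+0+0+0+0+1+1+0+0+1 mod 2 = 0
Syndrome = 01000
Non-zero syndrome: error at position 2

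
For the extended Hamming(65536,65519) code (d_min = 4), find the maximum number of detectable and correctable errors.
Detection only: up to d_min − 1 = 3 errors.
Correction: up to ⌊(d_min − 1)/2⌋ = ⌊3/2⌋ = 1 errors.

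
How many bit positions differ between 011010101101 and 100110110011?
XOR = 111100011110, count of 1s = 8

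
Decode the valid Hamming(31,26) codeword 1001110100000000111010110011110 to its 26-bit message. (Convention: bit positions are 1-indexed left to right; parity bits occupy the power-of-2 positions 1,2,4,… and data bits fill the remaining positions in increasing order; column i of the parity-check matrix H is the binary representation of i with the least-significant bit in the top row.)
Parity bits occupy power-of-2 positions; data bits are at positions {3,5,6,7,9,10,11,12,13,14,15,17,18,19,20,21,22,23,24,25,26,27,28,29,30,31} (1-indexed).
Extract: c[3]=0 c[5]=1 c[6]=1 c[7]=0 c[9]=0 c[10]=0 c[11]=0 c[12]=0 c[13]=0 c[14]=0 c[15]=0 c[17]=1 c[18]=1 c[19]=1 c[20]=0 c[21]=1 c[22]=0 c[23]=1 c[24]=1 c[25]=0 c[26]=0 c[27]=1 c[28]=1 c[29]=1 c[30]=1 c[31]=0
Data = 01100000000111010110011110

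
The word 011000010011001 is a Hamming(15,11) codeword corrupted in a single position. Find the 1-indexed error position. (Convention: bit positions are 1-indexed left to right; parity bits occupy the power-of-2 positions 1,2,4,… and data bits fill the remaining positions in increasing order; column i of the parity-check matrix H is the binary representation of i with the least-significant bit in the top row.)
Syndrome s = H · r^T (mod 2), r = 011000010011001:
  s[0] = (101010101010101)·(011000010011001) mod 2 = 0+0+1+0+0+0+0+0+0+0+1+0+0+0+1 mod 2 = 1
  s[1] = (011001100110011)·(011000010011001) mod 2 = 0+1+1+0+0+0+0+0+0+0+1+0+0+0+1 mod 2 = 0
  s[2] = (000111100001111)·(011000010011001) mod 2 = 0+0+0+0+0+0+0+0+0+0+0+1+0+0+1 mod 2 = 0
  s[3] = (000000011111111)·(011000010011001) mod 2 = 0+0+0+0+0+0+0+1+0+0+1+1+0+0+1 mod 2 = 0
Syndrome = 1000
Column i of H is the binary representation of i, so the syndrome is the binary index of the flipped bit.
Read s = 1000 with s[0] as LSB: 1·2^0 + 0·2^1 + 0·2^2 + 0·2^3 = 1.
Error is at bit position 1.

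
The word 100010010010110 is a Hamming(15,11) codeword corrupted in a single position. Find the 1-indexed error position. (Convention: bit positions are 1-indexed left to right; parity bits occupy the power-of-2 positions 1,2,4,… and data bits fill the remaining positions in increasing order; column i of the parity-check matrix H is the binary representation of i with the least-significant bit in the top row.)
Syndrome s = H · r^T (mod 2), r = 100010010010110:
  s[0] = (101010101010101)·(100010010010110) mod 2 = 1+0+0+0+1+0+0+0+0+0+1+0+1+0+0 mod 2 = 0
  s[1] = (011001100110011)·(100010010010110) mod 2 = 0+0+0+0+0+0+0+0+0+0+1+0+0+1+0 mod 2 = 0
  s[2] = (000111100001111)·(100010010010110) mod 2 = 0+0+0+0+1+0+0+0+0+0+0+0+1+1+0 mod 2 = 1
  s[3] = (000000011111111)·(100010010010110) mod 2 = 0+0+0+0+0+0+0+1+0+0+1+0+1+1+0 mod 2 = 0
Syndrome = 0010
Column i of H is the binary representation of i, so the syndrome is the binary index of the flipped bit.
Read s = 0010 with s[0] as LSB: 0·2^0 + 0·2^1 + 1·2^2 + 0·2^3 = 4.
Error is at bit position 4.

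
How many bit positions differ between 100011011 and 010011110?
XOR = 110000101, count of 1s = 4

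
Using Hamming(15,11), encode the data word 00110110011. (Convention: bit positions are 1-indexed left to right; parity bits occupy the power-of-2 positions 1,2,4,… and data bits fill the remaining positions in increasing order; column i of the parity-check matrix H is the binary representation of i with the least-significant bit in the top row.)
Codeword c = d · G (mod 2), d = 00110110011:
  c[0] = d·G[:,0] = (00110110011)·(11011010101) mod 2 = 0+0+0+1+0+0+1+0+0+0+1 mod 2 = 1
  c[1] = d·G[:,1] = (00110110011)·(10110110011) mod 2 = 0+0+1+1+0+1+1+0+0+1+1 mod 2 = 0
  c[2] = d·G[:,2] = (00110110011)·(10000000000) mod 2 = 0+0+0+0+0+0+0+0+0+0+0 mod 2 = 0
  c[3] = d·G[:,3] = (00110110011)·(01110001111) mod 2 = 0+0+1+1+0+0+0+0+0+1+1 mod 2 = 0
  c[4] = d·G[:,4] = (00110110011)·(01000000000) mod 2 = 0+0+0+0+0+0+0+0+0+0+0 mod 2 = 0
  c[5] = d·G[:,5] = (00110110011)·(00100000000) mod 2 = 0+0+1+0+0+0+0+0+0+0+0 mod 2 = 1
  c[6] = d·G[:,6] = (00110110011)·(00010000000) mod 2 = 0+0+0+1+0+0+0+0+0+0+0 mod 2 = 1
  c[7] = d·G[:,7] = (00110110011)·(00001111111) mod 2 = 0+0+0+0+0+1+1+0+0+1+1 mod 2 = 0
  c[8] = d·G[:,8] = (00110110011)·(00001000000) mod 2 = 0+0+0+0+0+0+0+0+0+0+0 mod 2 = 0
  c[9] = d·G[:,9] = (00110110011)·(00000100000) mod 2 = 0+0+0+0+0+1+0+0+0+0+0 mod 2 = 1
  c[10] = d·G[:,10] = (00110110011)·(00000010000) mod 2 = 0+0+0+0+0+0+1+0+0+0+0 mod 2 = 1
  c[11] = d·G[:,11] = (00110110011)·(00000001000) mod 2 = 0+0+0+0+0+0+0+0+0+0+0 mod 2 = 0
  c[12] = d·G[:,12] = (00110110011)·(00000000100) mod 2 = 0+0+0+0+0+0+0+0+0+0+0 mod 2 = 0
  c[13] = d·G[:,13] = (00110110011)·(00000000010) mod 2 = 0+0+0+0+0+0+0+0+0+1+0 mod 2 = 1
  c[14] = d·G[:,14] = (00110110011)·(00000000001) mod 2 = 0+0+0+0+0+0+0+0+0+0+1 mod 2 = 1
Codeword = 100001100110011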